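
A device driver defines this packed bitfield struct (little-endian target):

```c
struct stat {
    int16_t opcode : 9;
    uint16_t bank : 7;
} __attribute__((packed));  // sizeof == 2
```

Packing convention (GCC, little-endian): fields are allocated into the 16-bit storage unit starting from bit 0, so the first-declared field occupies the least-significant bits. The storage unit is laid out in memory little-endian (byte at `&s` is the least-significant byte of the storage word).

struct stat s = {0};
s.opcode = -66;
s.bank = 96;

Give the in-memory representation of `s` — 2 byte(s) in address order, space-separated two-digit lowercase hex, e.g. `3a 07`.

be c1

opcode:9 = -66 → 0x1be << 0 → word 0x01be
bank:7 = 96 → 0x60 << 9 → word 0xc1be
word = 0xc1be → little-endian bytes:
  [0]=0xbe  [1]=0xc1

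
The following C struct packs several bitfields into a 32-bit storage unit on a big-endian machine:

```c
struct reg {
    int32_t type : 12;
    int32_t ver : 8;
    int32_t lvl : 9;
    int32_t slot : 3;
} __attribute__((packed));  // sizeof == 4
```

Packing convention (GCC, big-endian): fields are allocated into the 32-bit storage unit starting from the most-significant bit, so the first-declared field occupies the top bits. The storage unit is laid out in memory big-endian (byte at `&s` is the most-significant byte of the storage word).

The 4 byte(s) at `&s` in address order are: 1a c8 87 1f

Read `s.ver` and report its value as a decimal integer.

-120

[0]=0x1a [1]=0xc8 [2]=0x87 [3]=0x1f (big-endian) → word 0x1ac8871f
type [20+:12] = (word>>20) & 0xfff = 428
ver [12+:8] = (word>>12) & 0xff = 136  ←
lvl [3+:9] = (word>>3) & 0x1ff = 227
slot [0+:3] = (word>>0) & 0x7 = 7
ver signed 8b, MSB=1: 136 - 256 = -120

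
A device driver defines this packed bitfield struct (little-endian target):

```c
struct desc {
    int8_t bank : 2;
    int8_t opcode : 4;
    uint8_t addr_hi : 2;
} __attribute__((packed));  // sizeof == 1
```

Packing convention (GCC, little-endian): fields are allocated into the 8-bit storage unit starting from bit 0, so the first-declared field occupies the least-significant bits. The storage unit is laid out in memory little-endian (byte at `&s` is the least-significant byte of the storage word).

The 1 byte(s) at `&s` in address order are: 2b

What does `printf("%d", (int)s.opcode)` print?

[0]=0x2b (little-endian) → word 0x2b
bank [0+:2] = (word>>0) & 0x3 = 3
opcode [2+:4] = (word>>2) & 0xf = 10  ←
addr_hi [6+:2] = (word>>6) & 0x3 = 0
opcode signed 4b, MSB=1: 10 - 16 = -6

-6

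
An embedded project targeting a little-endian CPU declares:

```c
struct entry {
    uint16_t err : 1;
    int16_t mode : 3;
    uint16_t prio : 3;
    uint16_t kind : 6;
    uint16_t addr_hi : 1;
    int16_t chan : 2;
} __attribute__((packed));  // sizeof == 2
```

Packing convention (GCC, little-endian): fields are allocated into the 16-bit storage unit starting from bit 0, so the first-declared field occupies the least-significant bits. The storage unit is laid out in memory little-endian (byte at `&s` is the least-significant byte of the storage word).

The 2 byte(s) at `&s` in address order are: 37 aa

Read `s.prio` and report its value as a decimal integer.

[0]=0x37 [1]=0xaa (little-endian) → word 0xaa37
err:1 @ bit 0 → (0xaa37>>0)&0x1 = 0x1
mode:3 @ bit 1 → (0xaa37>>1)&0x7 = 0x3
prio:3 @ bit 4 → (0xaa37>>4)&0x7 = 0x3  ←
kind:6 @ bit 7 → (0xaa37>>7)&0x3f = 0x14
addr_hi:1 @ bit 13 → (0xaa37>>13)&0x1 = 0x1
chan:2 @ bit 14 → (0xaa37>>14)&0x3 = 0x2

3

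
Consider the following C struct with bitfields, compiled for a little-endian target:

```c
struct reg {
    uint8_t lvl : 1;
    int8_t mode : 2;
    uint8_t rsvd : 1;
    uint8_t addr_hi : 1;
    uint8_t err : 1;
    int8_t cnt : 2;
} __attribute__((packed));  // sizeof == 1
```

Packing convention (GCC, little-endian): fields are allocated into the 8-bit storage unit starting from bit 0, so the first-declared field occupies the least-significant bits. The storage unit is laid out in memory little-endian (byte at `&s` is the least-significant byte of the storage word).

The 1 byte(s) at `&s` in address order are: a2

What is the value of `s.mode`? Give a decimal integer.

1

[0]=0xa2 (little-endian) → word 0xa2
lvl:1 @ bit 0 → (0xa2>>0)&0x1 = 0x0
mode:2 @ bit 1 → (0xa2>>1)&0x3 = 0x1  ←
rsvd:1 @ bit 3 → (0xa2>>3)&0x1 = 0x0
addr_hi:1 @ bit 4 → (0xa2>>4)&0x1 = 0x0
err:1 @ bit 5 → (0xa2>>5)&0x1 = 0x1
cnt:2 @ bit 6 → (0xa2>>6)&0x3 = 0x2
mode signed 2b, MSB=0: value = 1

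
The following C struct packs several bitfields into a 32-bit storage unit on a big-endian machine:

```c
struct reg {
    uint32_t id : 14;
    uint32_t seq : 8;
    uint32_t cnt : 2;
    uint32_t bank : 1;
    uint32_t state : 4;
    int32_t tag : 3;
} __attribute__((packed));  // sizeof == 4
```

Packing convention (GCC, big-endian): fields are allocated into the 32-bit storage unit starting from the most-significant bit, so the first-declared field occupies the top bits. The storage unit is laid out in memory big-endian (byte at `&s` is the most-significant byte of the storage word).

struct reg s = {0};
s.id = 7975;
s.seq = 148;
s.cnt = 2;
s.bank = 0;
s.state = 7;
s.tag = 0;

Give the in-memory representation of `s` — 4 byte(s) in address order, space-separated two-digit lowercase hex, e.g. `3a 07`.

7c 9e 52 38

id (14b) val=7975 bits=0x1f27 at bit 18: 0x7c9c0000
seq (8b) val=148 bits=0x94 at bit 10: 0x7c9e5000
cnt (2b) val=2 bits=0x2 at bit 8: 0x7c9e5200
bank (1b) val=0 bits=0x0 at bit 7: 0x7c9e5200
state (4b) val=7 bits=0x7 at bit 3: 0x7c9e5238
tag (3b) val=0 bits=0x0 at bit 0: 0x7c9e5238
word = 0x7c9e5238 → big-endian bytes:
  [0]=0x7c  [1]=0x9e  [2]=0x52  [3]=0x38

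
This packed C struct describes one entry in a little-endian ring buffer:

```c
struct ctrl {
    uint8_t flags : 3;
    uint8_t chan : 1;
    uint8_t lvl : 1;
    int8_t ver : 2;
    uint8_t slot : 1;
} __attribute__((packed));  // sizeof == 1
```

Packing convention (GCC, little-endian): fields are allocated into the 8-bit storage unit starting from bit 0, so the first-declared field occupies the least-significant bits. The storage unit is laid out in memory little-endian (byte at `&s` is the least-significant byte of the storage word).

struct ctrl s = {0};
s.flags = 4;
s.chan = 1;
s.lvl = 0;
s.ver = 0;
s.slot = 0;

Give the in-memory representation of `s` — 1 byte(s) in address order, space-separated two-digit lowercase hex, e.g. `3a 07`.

flags (3b) val=4 bits=0x4 at bit 0: 0x04
chan (1b) val=1 bits=0x1 at bit 3: 0x0c
lvl (1b) val=0 bits=0x0 at bit 4: 0x0c
ver (2b) val=0 bits=0x0 at bit 5: 0x0c
slot (1b) val=0 bits=0x0 at bit 7: 0x0c
word = 0x0c → little-endian bytes:
  [0]=0x0c

0c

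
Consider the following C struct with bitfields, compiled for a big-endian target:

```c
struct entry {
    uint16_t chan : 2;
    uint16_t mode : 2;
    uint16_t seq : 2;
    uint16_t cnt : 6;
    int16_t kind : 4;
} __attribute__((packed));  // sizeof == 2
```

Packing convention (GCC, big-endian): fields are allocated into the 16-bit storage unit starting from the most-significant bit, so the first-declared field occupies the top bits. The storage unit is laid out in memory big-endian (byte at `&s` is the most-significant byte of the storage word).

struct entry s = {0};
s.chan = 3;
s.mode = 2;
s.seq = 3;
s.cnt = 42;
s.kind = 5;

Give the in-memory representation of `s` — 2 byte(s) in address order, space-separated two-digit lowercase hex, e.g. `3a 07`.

ee a5

chan (2b) val=3 bits=0x3 at bit 14: 0xc000
mode (2b) val=2 bits=0x2 at bit 12: 0xe000
seq (2b) val=3 bits=0x3 at bit 10: 0xec00
cnt (6b) val=42 bits=0x2a at bit 4: 0xeea0
kind (4b) val=5 bits=0x5 at bit 0: 0xeea5
word = 0xeea5 → big-endian bytes:
  [0]=0xee  [1]=0xa5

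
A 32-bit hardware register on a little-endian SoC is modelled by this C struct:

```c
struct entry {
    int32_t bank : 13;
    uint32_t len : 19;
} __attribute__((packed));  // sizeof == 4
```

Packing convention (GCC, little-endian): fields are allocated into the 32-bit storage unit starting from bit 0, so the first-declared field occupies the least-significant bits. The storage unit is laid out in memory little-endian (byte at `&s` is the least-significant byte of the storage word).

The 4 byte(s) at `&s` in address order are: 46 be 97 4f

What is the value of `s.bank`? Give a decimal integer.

-442

[0]=0x46 [1]=0xbe [2]=0x97 [3]=0x4f (little-endian) → word 0x4f97be46
bank:13 @ bit 0 → (0x4f97be46>>0)&0x1fff = 0x1e46  ←
len:19 @ bit 13 → (0x4f97be46>>13)&0x7ffff = 0x27cbd
bank signed 13b, MSB=1: 7750 - 8192 = -442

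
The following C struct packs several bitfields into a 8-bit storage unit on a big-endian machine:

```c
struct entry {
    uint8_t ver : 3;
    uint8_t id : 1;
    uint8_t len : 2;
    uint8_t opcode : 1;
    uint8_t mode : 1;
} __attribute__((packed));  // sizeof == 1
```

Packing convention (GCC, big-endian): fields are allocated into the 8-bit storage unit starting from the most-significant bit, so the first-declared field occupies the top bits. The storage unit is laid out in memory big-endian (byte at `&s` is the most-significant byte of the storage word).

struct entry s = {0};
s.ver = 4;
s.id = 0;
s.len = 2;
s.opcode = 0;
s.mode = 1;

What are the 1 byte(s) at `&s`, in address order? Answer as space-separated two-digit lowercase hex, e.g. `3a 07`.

89

[5+:3] ver=4 & 0x7 = 0x4; word=0x80
[4+:1] id=0 & 0x1 = 0x0; word=0x80
[2+:2] len=2 & 0x3 = 0x2; word=0x88
[1+:1] opcode=0 & 0x1 = 0x0; word=0x88
[0+:1] mode=1 & 0x1 = 0x1; word=0x89
word = 0x89 → big-endian bytes:
  [0]=0x89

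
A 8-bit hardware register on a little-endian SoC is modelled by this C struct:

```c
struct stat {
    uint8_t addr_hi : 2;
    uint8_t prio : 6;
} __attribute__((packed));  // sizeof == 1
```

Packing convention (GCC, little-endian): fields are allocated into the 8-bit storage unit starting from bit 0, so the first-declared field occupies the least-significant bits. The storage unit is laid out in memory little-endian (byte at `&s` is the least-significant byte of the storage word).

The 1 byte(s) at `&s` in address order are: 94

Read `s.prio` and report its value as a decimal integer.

37

[0]=0x94 (little-endian) → word 0x94
addr_hi:2 @ bit 0 → (0x94>>0)&0x3 = 0x0
prio:6 @ bit 2 → (0x94>>2)&0x3f = 0x25  ←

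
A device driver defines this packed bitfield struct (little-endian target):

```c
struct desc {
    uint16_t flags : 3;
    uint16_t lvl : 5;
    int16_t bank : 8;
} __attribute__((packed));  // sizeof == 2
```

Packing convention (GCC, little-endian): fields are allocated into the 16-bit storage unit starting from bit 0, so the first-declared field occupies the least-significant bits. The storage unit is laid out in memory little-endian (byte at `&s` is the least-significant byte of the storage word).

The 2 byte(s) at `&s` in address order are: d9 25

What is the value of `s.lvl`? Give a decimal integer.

[0]=0xd9 [1]=0x25 (little-endian) → word 0x25d9
flags [0+:3] = (word>>0) & 0x7 = 1
lvl [3+:5] = (word>>3) & 0x1f = 27  ←
bank [8+:8] = (word>>8) & 0xff = 37

27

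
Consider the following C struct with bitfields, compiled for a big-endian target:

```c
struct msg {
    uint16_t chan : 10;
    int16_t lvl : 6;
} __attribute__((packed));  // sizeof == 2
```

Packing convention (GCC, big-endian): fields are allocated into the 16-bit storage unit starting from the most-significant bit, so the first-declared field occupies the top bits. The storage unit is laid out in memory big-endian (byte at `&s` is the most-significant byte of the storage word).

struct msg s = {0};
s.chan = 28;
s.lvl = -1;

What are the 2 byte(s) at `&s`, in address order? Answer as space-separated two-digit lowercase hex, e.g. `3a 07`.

[6+:10] chan=28 & 0x3ff = 0x1c; word=0x0700
[0+:6] lvl=-1 & 0x3f = 0x3f; word=0x073f
word = 0x073f → big-endian bytes:
  [0]=0x07  [1]=0x3f

07 3f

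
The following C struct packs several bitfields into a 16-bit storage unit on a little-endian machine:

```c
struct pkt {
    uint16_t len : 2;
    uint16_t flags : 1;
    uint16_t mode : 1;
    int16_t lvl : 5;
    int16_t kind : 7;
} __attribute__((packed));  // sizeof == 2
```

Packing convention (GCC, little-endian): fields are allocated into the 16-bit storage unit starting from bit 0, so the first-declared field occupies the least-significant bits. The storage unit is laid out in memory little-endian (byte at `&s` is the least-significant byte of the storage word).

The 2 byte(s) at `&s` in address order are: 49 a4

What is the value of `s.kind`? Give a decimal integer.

[0]=0x49 [1]=0xa4 (little-endian) → word 0xa449
len [0+:2] = (word>>0) & 0x3 = 1
flags [2+:1] = (word>>2) & 0x1 = 0
mode [3+:1] = (word>>3) & 0x1 = 1
lvl [4+:5] = (word>>4) & 0x1f = 4
kind [9+:7] = (word>>9) & 0x7f = 82  ←
kind signed 7b, MSB=1: 82 - 128 = -46

-46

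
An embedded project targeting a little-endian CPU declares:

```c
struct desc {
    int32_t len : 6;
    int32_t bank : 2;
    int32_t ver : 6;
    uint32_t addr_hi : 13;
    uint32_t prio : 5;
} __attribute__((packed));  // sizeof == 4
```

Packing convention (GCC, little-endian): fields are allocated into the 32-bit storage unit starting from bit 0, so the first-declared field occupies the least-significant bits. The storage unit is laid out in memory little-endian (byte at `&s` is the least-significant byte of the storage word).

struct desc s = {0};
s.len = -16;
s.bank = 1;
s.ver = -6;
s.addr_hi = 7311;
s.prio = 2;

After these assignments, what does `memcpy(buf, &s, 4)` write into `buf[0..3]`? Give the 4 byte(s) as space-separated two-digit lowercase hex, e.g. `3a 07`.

[0+:6] len=-16 & 0x3f = 0x30; word=0x00000030
[6+:2] bank=1 & 0x3 = 0x1; word=0x00000070
[8+:6] ver=-6 & 0x3f = 0x3a; word=0x00003a70
[14+:13] addr_hi=7311 & 0x1fff = 0x1c8f; word=0x0723fa70
[27+:5] prio=2 & 0x1f = 0x2; word=0x1723fa70
word = 0x1723fa70 → little-endian bytes:
  [0]=0x70  [1]=0xfa  [2]=0x23  [3]=0x17

70 fa 23 17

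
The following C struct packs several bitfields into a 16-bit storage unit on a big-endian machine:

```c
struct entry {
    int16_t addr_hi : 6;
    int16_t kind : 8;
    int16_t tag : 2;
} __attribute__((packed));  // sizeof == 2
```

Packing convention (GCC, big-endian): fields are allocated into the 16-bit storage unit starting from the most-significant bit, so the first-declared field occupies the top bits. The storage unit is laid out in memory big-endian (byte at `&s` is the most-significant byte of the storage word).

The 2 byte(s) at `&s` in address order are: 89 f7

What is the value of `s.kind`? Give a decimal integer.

125

[0]=0x89 [1]=0xf7 (big-endian) → word 0x89f7
addr_hi:6 @ bit 10 → (0x89f7>>10)&0x3f = 0x22
kind:8 @ bit 2 → (0x89f7>>2)&0xff = 0x7d  ←
tag:2 @ bit 0 → (0x89f7>>0)&0x3 = 0x3
kind signed 8b, MSB=0: value = 125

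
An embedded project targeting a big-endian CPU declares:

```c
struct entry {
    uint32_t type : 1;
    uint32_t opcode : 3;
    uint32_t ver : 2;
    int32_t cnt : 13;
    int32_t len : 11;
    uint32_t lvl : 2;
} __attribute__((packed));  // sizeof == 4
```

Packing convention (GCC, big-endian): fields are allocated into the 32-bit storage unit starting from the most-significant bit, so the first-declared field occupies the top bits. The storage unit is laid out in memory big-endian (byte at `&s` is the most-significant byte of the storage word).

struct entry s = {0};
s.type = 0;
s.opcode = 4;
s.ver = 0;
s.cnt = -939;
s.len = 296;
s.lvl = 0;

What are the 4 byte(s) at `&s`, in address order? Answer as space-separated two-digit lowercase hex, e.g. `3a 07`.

[31+:1] type=0 & 0x1 = 0x0; word=0x00000000
[28+:3] opcode=4 & 0x7 = 0x4; word=0x40000000
[26+:2] ver=0 & 0x3 = 0x0; word=0x40000000
[13+:13] cnt=-939 & 0x1fff = 0x1c55; word=0x438aa000
[2+:11] len=296 & 0x7ff = 0x128; word=0x438aa4a0
[0+:2] lvl=0 & 0x3 = 0x0; word=0x438aa4a0
word = 0x438aa4a0 → big-endian bytes:
  [0]=0x43  [1]=0x8a  [2]=0xa4  [3]=0xa0

43 8a a4 a0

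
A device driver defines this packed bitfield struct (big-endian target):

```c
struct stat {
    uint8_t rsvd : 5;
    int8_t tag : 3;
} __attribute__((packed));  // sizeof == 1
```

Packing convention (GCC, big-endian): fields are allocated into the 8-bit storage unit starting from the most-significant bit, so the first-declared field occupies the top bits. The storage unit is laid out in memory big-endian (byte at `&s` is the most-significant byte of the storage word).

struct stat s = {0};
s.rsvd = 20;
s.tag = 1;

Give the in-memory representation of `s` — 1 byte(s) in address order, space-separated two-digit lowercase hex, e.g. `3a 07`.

rsvd (5b) val=20 bits=0x14 at bit 3: 0xa0
tag (3b) val=1 bits=0x1 at bit 0: 0xa1
word = 0xa1 → big-endian bytes:
  [0]=0xa1

a1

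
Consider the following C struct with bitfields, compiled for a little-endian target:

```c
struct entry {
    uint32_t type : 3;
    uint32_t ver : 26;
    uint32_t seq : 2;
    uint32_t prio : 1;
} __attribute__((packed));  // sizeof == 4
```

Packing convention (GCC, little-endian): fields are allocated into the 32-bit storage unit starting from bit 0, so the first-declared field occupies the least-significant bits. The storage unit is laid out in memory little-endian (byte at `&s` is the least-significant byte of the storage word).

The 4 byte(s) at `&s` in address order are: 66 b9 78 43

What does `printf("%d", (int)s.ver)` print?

7280428

[0]=0x66 [1]=0xb9 [2]=0x78 [3]=0x43 (little-endian) → word 0x4378b966
type [0+:3] = (word>>0) & 0x7 = 6
ver [3+:26] = (word>>3) & 0x3ffffff = 7280428  ←
seq [29+:2] = (word>>29) & 0x3 = 2
prio [31+:1] = (word>>31) & 0x1 = 0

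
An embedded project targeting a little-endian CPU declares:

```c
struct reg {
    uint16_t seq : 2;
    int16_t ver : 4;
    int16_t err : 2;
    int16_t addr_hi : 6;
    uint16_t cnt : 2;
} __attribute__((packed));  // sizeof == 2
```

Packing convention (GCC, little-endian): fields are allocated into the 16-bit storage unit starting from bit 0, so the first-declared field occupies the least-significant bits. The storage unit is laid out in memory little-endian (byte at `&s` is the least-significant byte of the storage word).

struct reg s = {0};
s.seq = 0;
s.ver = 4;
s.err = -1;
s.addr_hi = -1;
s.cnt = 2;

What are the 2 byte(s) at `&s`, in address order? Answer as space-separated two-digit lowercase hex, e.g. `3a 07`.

d0 bf

[0+:2] seq=0 & 0x3 = 0x0; word=0x0000
[2+:4] ver=4 & 0xf = 0x4; word=0x0010
[6+:2] err=-1 & 0x3 = 0x3; word=0x00d0
[8+:6] addr_hi=-1 & 0x3f = 0x3f; word=0x3fd0
[14+:2] cnt=2 & 0x3 = 0x2; word=0xbfd0
word = 0xbfd0 → little-endian bytes:
  [0]=0xd0  [1]=0xbf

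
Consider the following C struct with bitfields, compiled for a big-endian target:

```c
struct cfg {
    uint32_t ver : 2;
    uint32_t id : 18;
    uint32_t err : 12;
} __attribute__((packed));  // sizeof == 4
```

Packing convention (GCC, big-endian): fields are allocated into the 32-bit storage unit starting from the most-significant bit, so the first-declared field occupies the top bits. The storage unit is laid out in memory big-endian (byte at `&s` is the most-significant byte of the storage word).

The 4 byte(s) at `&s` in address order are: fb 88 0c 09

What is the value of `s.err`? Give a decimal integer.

3081

[0]=0xfb [1]=0x88 [2]=0x0c [3]=0x09 (big-endian) → word 0xfb880c09
ver [30+:2] = (word>>30) & 0x3 = 3
id [12+:18] = (word>>12) & 0x3ffff = 243840
err [0+:12] = (word>>0) & 0xfff = 3081  ←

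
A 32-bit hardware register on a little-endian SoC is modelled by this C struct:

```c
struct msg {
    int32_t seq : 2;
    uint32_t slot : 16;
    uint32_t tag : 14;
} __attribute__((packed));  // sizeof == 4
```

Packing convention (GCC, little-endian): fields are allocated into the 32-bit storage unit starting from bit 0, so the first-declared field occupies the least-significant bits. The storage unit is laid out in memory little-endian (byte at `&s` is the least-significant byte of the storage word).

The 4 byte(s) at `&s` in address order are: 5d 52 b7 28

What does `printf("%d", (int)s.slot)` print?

54423

[0]=0x5d [1]=0x52 [2]=0xb7 [3]=0x28 (little-endian) → word 0x28b7525d
seq [0+:2] = (word>>0) & 0x3 = 1
slot [2+:16] = (word>>2) & 0xffff = 54423  ←
tag [18+:14] = (word>>18) & 0x3fff = 2605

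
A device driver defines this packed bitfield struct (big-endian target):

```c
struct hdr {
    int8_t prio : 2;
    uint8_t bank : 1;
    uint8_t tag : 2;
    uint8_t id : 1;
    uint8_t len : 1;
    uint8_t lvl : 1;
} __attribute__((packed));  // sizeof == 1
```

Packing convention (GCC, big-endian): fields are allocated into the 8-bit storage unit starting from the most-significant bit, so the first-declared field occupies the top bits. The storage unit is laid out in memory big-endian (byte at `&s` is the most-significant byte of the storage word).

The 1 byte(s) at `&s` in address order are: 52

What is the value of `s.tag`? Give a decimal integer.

2

[0]=0x52 (big-endian) → word 0x52
prio [6+:2] = (word>>6) & 0x3 = 1
bank [5+:1] = (word>>5) & 0x1 = 0
tag [3+:2] = (word>>3) & 0x3 = 2  ←
id [2+:1] = (word>>2) & 0x1 = 0
len [1+:1] = (word>>1) & 0x1 = 1
lvl [0+:1] = (word>>0) & 0x1 = 0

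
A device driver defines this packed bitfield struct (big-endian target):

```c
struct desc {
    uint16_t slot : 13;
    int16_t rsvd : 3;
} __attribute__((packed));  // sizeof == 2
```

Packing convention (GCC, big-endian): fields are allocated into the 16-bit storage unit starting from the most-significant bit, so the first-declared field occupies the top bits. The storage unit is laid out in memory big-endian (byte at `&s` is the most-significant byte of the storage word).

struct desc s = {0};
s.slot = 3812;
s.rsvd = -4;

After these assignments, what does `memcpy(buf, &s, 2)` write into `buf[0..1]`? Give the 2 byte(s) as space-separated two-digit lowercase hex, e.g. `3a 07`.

slot:13 = 3812 → 0xee4 << 3 → word 0x7720
rsvd:3 = -4 → 0x4 << 0 → word 0x7724
word = 0x7724 → big-endian bytes:
  [0]=0x77  [1]=0x24

77 24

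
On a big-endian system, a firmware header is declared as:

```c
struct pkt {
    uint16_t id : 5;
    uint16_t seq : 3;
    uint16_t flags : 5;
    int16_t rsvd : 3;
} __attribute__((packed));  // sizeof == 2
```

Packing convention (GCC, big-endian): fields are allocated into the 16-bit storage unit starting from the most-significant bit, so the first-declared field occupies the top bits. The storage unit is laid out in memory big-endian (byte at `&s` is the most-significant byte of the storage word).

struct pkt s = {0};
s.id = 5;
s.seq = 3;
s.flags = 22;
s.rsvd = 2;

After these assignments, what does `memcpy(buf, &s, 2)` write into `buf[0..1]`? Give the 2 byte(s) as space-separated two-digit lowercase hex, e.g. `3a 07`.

2b b2

[11+:5] id=5 & 0x1f = 0x5; word=0x2800
[8+:3] seq=3 & 0x7 = 0x3; word=0x2b00
[3+:5] flags=22 & 0x1f = 0x16; word=0x2bb0
[0+:3] rsvd=2 & 0x7 = 0x2; word=0x2bb2
word = 0x2bb2 → big-endian bytes:
  [0]=0x2b  [1]=0xb2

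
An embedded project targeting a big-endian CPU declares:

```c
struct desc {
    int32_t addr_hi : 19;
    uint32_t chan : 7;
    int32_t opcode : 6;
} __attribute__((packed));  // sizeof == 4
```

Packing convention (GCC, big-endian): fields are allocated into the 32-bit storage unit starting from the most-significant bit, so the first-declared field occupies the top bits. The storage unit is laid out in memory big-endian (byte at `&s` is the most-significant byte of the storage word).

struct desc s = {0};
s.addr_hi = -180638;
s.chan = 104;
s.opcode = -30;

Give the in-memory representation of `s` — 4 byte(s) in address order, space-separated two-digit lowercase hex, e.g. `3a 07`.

addr_hi (19b) val=-180638 bits=0x53e62 at bit 13: 0xa7cc4000
chan (7b) val=104 bits=0x68 at bit 6: 0xa7cc5a00
opcode (6b) val=-30 bits=0x22 at bit 0: 0xa7cc5a22
word = 0xa7cc5a22 → big-endian bytes:
  [0]=0xa7  [1]=0xcc  [2]=0x5a  [3]=0x22

a7 cc 5a 22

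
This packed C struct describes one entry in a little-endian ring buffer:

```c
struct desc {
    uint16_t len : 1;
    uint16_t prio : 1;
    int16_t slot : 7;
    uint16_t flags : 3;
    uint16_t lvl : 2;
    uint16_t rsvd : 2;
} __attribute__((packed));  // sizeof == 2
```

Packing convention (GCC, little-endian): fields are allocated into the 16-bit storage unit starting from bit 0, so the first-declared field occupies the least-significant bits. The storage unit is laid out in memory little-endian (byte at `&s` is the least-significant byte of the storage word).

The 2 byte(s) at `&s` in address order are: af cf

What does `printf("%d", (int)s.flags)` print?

7

[0]=0xaf [1]=0xcf (little-endian) → word 0xcfaf
len [0+:1] = (word>>0) & 0x1 = 1
prio [1+:1] = (word>>1) & 0x1 = 1
slot [2+:7] = (word>>2) & 0x7f = 107
flags [9+:3] = (word>>9) & 0x7 = 7  ←
lvl [12+:2] = (word>>12) & 0x3 = 0
rsvd [14+:2] = (word>>14) & 0x3 = 3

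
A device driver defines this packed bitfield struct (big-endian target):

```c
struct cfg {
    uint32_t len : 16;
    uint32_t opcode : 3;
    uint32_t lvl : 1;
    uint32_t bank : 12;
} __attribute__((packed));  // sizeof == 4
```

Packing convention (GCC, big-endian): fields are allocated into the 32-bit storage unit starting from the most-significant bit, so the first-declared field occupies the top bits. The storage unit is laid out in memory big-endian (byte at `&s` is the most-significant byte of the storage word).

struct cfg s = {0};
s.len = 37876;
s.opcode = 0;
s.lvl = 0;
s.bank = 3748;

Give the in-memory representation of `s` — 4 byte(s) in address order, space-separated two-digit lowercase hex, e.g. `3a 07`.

93 f4 0e a4

len:16 = 37876 → 0x93f4 << 16 → word 0x93f40000
opcode:3 = 0 → 0x0 << 13 → word 0x93f40000
lvl:1 = 0 → 0x0 << 12 → word 0x93f40000
bank:12 = 3748 → 0xea4 << 0 → word 0x93f40ea4
word = 0x93f40ea4 → big-endian bytes:
  [0]=0x93  [1]=0xf4  [2]=0x0e  [3]=0xa4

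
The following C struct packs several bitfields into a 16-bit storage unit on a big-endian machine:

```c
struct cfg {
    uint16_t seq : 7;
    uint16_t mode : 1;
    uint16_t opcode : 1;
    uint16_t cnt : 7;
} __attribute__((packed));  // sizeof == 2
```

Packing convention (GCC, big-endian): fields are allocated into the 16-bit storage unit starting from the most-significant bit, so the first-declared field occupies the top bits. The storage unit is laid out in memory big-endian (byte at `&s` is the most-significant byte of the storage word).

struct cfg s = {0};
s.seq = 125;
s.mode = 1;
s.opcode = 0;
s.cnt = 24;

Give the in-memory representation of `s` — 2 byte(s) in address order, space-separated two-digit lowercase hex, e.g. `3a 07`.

[9+:7] seq=125 & 0x7f = 0x7d; word=0xfa00
[8+:1] mode=1 & 0x1 = 0x1; word=0xfb00
[7+:1] opcode=0 & 0x1 = 0x0; word=0xfb00
[0+:7] cnt=24 & 0x7f = 0x18; word=0xfb18
word = 0xfb18 → big-endian bytes:
  [0]=0xfb  [1]=0x18

fb 18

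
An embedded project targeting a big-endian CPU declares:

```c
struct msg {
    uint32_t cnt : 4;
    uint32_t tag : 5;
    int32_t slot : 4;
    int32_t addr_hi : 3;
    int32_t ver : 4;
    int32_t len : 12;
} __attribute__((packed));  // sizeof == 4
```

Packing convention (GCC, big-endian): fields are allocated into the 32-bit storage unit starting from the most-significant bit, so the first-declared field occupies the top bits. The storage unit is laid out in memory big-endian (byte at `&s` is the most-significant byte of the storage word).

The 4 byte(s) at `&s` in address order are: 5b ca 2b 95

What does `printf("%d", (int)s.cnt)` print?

5

[0]=0x5b [1]=0xca [2]=0x2b [3]=0x95 (big-endian) → word 0x5bca2b95
cnt:4 @ bit 28 → (0x5bca2b95>>28)&0xf = 0x5  ←
tag:5 @ bit 23 → (0x5bca2b95>>23)&0x1f = 0x17
slot:4 @ bit 19 → (0x5bca2b95>>19)&0xf = 0x9
addr_hi:3 @ bit 16 → (0x5bca2b95>>16)&0x7 = 0x2
ver:4 @ bit 12 → (0x5bca2b95>>12)&0xf = 0x2
len:12 @ bit 0 → (0x5bca2b95>>0)&0xfff = 0xb95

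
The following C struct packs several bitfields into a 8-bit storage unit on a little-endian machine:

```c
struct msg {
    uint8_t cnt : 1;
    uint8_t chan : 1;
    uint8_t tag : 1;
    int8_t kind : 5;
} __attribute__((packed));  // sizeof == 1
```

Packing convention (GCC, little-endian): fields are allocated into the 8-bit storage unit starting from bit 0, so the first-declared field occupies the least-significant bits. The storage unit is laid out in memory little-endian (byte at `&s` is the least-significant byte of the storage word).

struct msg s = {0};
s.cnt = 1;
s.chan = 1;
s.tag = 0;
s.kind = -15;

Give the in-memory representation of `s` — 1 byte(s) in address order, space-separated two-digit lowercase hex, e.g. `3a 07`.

cnt (1b) val=1 bits=0x1 at bit 0: 0x01
chan (1b) val=1 bits=0x1 at bit 1: 0x03
tag (1b) val=0 bits=0x0 at bit 2: 0x03
kind (5b) val=-15 bits=0x11 at bit 3: 0x8b
word = 0x8b → little-endian bytes:
  [0]=0x8b

8b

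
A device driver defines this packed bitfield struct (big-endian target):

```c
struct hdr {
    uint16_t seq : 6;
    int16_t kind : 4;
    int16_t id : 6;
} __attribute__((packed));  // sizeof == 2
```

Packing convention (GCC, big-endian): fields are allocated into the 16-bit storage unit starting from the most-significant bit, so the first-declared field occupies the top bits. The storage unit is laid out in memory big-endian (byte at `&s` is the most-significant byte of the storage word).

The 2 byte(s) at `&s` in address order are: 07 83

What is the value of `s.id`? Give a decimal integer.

[0]=0x07 [1]=0x83 (big-endian) → word 0x0783
seq:6 @ bit 10 → (0x0783>>10)&0x3f = 0x1
kind:4 @ bit 6 → (0x0783>>6)&0xf = 0xe
id:6 @ bit 0 → (0x0783>>0)&0x3f = 0x3  ←
id signed 6b, MSB=0: value = 3

3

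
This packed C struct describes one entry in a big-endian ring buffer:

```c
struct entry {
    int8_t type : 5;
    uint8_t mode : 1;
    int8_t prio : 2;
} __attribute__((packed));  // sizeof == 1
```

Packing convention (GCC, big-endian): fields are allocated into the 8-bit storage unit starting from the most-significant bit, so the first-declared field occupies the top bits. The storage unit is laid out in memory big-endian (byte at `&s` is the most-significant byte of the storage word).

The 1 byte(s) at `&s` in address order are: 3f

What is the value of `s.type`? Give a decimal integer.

7

[0]=0x3f (big-endian) → word 0x3f
type:5 @ bit 3 → (0x3f>>3)&0x1f = 0x7  ←
mode:1 @ bit 2 → (0x3f>>2)&0x1 = 0x1
prio:2 @ bit 0 → (0x3f>>0)&0x3 = 0x3
type signed 5b, MSB=0: value = 7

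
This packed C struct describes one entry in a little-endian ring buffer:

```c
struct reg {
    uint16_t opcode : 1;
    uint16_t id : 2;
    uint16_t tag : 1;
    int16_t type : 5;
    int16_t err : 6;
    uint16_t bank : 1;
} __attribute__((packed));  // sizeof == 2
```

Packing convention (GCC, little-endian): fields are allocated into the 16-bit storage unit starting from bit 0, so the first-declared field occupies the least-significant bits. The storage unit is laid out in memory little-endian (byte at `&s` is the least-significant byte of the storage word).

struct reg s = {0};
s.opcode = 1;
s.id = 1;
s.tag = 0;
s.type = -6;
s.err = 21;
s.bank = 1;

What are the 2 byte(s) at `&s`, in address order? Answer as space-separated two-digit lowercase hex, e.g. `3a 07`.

opcode:1 = 1 → 0x1 << 0 → word 0x0001
id:2 = 1 → 0x1 << 1 → word 0x0003
tag:1 = 0 → 0x0 << 3 → word 0x0003
type:5 = -6 → 0x1a << 4 → word 0x01a3
err:6 = 21 → 0x15 << 9 → word 0x2ba3
bank:1 = 1 → 0x1 << 15 → word 0xaba3
word = 0xaba3 → little-endian bytes:
  [0]=0xa3  [1]=0xab

a3 ab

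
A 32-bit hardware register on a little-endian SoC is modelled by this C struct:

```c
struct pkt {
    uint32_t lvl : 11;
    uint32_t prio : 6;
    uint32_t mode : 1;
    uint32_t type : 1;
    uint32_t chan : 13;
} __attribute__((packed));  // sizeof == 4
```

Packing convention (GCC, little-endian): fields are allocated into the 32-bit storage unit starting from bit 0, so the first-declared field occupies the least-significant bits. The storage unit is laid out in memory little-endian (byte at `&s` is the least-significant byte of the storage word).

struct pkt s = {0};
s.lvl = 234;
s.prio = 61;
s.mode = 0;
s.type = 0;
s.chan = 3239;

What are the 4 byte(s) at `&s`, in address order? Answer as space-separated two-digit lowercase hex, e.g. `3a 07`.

ea e8 39 65

[0+:11] lvl=234 & 0x7ff = 0xea; word=0x000000ea
[11+:6] prio=61 & 0x3f = 0x3d; word=0x0001e8ea
[17+:1] mode=0 & 0x1 = 0x0; word=0x0001e8ea
[18+:1] type=0 & 0x1 = 0x0; word=0x0001e8ea
[19+:13] chan=3239 & 0x1fff = 0xca7; word=0x6539e8ea
word = 0x6539e8ea → little-endian bytes:
  [0]=0xea  [1]=0xe8  [2]=0x39  [3]=0x65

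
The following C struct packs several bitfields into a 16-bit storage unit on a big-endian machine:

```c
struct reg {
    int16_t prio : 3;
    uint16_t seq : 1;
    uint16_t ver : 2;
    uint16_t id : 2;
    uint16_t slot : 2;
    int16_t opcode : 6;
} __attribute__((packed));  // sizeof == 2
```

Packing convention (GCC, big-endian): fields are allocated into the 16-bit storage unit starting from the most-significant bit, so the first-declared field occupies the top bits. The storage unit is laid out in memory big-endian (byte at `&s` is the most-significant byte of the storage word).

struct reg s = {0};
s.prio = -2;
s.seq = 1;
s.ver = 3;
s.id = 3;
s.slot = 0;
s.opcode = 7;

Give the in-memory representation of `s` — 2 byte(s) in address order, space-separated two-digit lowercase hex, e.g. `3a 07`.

[13+:3] prio=-2 & 0x7 = 0x6; word=0xc000
[12+:1] seq=1 & 0x1 = 0x1; word=0xd000
[10+:2] ver=3 & 0x3 = 0x3; word=0xdc00
[8+:2] id=3 & 0x3 = 0x3; word=0xdf00
[6+:2] slot=0 & 0x3 = 0x0; word=0xdf00
[0+:6] opcode=7 & 0x3f = 0x7; word=0xdf07
word = 0xdf07 → big-endian bytes:
  [0]=0xdf  [1]=0x07

df 07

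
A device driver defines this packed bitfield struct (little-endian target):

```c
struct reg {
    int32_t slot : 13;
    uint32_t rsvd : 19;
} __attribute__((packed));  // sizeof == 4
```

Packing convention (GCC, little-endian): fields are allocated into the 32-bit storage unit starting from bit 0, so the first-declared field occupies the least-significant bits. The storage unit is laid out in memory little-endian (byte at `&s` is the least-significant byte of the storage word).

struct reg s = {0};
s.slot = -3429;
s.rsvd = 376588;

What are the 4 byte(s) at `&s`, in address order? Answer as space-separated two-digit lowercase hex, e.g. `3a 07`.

slot (13b) val=-3429 bits=0x129b at bit 0: 0x0000129b
rsvd (19b) val=376588 bits=0x5bf0c at bit 13: 0xb7e1929b
word = 0xb7e1929b → little-endian bytes:
  [0]=0x9b  [1]=0x92  [2]=0xe1  [3]=0xb7

9b 92 e1 b7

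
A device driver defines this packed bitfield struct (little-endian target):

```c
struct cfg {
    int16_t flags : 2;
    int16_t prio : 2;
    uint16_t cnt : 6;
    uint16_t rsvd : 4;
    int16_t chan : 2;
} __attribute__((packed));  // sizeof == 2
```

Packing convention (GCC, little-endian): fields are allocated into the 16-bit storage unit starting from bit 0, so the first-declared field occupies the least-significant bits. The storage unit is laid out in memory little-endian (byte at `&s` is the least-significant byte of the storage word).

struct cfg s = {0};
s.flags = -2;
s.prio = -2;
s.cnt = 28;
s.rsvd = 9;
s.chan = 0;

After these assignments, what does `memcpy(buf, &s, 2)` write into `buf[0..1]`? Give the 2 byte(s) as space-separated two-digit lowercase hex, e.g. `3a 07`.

flags:2 = -2 → 0x2 << 0 → word 0x0002
prio:2 = -2 → 0x2 << 2 → word 0x000a
cnt:6 = 28 → 0x1c << 4 → word 0x01ca
rsvd:4 = 9 → 0x9 << 10 → word 0x25ca
chan:2 = 0 → 0x0 << 14 → word 0x25ca
word = 0x25ca → little-endian bytes:
  [0]=0xca  [1]=0x25

ca 25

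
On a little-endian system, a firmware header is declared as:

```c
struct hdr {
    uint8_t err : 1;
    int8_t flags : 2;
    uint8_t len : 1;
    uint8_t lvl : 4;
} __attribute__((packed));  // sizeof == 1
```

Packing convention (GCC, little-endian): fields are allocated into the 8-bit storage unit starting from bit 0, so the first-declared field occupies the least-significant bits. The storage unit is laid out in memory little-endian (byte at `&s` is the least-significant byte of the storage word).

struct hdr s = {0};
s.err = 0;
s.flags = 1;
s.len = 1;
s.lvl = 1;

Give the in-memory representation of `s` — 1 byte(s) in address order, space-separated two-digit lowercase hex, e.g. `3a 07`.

1a

err (1b) val=0 bits=0x0 at bit 0: 0x00
flags (2b) val=1 bits=0x1 at bit 1: 0x02
len (1b) val=1 bits=0x1 at bit 3: 0x0a
lvl (4b) val=1 bits=0x1 at bit 4: 0x1a
word = 0x1a → little-endian bytes:
  [0]=0x1a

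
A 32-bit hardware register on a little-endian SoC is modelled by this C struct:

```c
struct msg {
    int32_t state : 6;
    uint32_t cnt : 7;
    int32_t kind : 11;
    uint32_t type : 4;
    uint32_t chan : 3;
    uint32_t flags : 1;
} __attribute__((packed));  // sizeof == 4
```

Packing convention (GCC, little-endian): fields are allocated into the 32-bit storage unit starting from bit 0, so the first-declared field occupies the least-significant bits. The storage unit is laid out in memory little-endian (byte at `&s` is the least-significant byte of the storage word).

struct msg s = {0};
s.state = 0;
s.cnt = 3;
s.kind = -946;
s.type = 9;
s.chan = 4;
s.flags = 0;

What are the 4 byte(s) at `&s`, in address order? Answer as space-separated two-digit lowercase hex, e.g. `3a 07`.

c0 c0 89 49

[0+:6] state=0 & 0x3f = 0x0; word=0x00000000
[6+:7] cnt=3 & 0x7f = 0x3; word=0x000000c0
[13+:11] kind=-946 & 0x7ff = 0x44e; word=0x0089c0c0
[24+:4] type=9 & 0xf = 0x9; word=0x0989c0c0
[28+:3] chan=4 & 0x7 = 0x4; word=0x4989c0c0
[31+:1] flags=0 & 0x1 = 0x0; word=0x4989c0c0
word = 0x4989c0c0 → little-endian bytes:
  [0]=0xc0  [1]=0xc0  [2]=0x89  [3]=0x49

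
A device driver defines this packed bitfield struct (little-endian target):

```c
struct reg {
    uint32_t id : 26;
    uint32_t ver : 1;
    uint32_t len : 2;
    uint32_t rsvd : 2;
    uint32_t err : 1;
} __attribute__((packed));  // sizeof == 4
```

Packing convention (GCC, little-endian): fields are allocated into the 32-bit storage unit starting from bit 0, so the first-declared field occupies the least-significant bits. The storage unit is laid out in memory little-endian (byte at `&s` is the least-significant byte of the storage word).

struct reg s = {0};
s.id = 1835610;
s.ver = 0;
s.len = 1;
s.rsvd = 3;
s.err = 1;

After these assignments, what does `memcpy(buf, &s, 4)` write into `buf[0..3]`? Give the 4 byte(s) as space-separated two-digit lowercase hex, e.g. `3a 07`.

5a 02 1c e8

id (26b) val=1835610 bits=0x1c025a at bit 0: 0x001c025a
ver (1b) val=0 bits=0x0 at bit 26: 0x001c025a
len (2b) val=1 bits=0x1 at bit 27: 0x081c025a
rsvd (2b) val=3 bits=0x3 at bit 29: 0x681c025a
err (1b) val=1 bits=0x1 at bit 31: 0xe81c025a
word = 0xe81c025a → little-endian bytes:
  [0]=0x5a  [1]=0x02  [2]=0x1c  [3]=0xe8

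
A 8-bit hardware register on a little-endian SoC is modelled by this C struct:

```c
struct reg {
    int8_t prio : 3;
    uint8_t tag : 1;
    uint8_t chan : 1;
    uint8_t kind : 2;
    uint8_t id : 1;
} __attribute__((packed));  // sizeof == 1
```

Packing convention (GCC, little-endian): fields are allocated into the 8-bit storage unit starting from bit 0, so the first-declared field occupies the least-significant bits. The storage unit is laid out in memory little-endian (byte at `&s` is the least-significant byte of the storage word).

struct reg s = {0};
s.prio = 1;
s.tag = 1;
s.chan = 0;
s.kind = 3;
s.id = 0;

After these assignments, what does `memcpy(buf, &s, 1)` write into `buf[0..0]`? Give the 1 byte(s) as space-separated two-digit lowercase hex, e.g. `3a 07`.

prio (3b) val=1 bits=0x1 at bit 0: 0x01
tag (1b) val=1 bits=0x1 at bit 3: 0x09
chan (1b) val=0 bits=0x0 at bit 4: 0x09
kind (2b) val=3 bits=0x3 at bit 5: 0x69
id (1b) val=0 bits=0x0 at bit 7: 0x69
word = 0x69 → little-endian bytes:
  [0]=0x69

69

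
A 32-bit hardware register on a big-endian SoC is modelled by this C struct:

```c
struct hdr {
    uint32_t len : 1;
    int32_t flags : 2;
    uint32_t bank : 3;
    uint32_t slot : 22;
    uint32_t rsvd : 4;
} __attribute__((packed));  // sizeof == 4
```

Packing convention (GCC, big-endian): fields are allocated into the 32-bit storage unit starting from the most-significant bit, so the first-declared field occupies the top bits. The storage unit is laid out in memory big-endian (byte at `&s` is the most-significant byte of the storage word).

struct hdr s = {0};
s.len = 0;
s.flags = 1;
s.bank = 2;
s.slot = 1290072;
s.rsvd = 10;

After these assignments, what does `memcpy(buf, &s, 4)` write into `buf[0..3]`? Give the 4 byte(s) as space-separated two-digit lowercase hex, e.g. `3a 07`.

29 3a f5 8a

[31+:1] len=0 & 0x1 = 0x0; word=0x00000000
[29+:2] flags=1 & 0x3 = 0x1; word=0x20000000
[26+:3] bank=2 & 0x7 = 0x2; word=0x28000000
[4+:22] slot=1290072 & 0x3fffff = 0x13af58; word=0x293af580
[0+:4] rsvd=10 & 0xf = 0xa; word=0x293af58a
word = 0x293af58a → big-endian bytes:
  [0]=0x29  [1]=0x3a  [2]=0xf5  [3]=0x8a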